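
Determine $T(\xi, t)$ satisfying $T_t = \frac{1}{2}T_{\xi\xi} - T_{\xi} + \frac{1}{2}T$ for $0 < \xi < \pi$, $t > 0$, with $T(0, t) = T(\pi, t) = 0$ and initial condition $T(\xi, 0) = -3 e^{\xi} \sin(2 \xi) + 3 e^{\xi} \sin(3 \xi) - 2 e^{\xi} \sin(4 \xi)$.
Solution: Substitute $T = e^{\xi}u$.
Then $T_{\xi} = e^{\xi}(u_{\xi} + u)$, $T_{\xi\xi} = e^{\xi}(u_{\xi\xi} + 2u_{\xi} + u)$, $T_t = e^{\xi}u_t$; substituting and dividing by $e^{\xi}$, the lower-order terms cancel: $u_t = \frac{1}{2}u_{\xi\xi}$ (standard heat equation).
Data for $u$: $u(\xi,0) = e^{-\xi}T(\xi,0) = -3 \sin(2 \xi) + 3 \sin(3 \xi) - 2 \sin(4 \xi)$. The boundary conditions carry over: $u(0,t) = u(\pi,t) = 0$.
Separating variables: $u = \sum c_n e^{-n^2t/2} \sin(n\xi)$. From $u(\xi,0) = -3 \sin(2 \xi) + 3 \sin(3 \xi) - 2 \sin(4 \xi)$: $c_2=-3, c_3=3, c_4=-2$.
So $u(\xi,t) = -3 e^{-2 t} \sin(2 \xi) - 2 e^{-8 t} \sin(4 \xi) + 3 e^{-9 t/2} \sin(3 \xi)$, and $T(\xi,t) = e^{\xi}u(\xi,t)$.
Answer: $T(\xi, t) = -3 e^{\xi} e^{-2 t} \sin(2 \xi) - 2 e^{\xi} e^{-8 t} \sin(4 \xi) + 3 e^{\xi} e^{-9 t/2} \sin(3 \xi)$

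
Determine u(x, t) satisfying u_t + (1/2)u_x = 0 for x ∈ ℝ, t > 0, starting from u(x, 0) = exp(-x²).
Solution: By method of characteristics (waves move right with speed 1/2):
Along characteristics x - (1/2)t = const, u is constant, so u(x,t) = f(x - (1/2)t) with f = u(·, 0).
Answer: u(x, t) = exp(-(-t/2 + x)²)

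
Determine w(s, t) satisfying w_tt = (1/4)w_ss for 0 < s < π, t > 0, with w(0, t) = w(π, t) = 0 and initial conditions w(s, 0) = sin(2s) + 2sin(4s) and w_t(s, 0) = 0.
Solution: Using separation of variables w = X(s)T(t):
Eigenfunctions: sin(ns), n = 1, 2, 3, ...
General solution: w(s, t) = Σ [A_n cos(n t/2) + B_n sin(n t/2)] sin(ns)
From w(s,0) = sin(2s) + 2sin(4s): A_2=1, A_4=2. From w_t(s,0) = 0: all B_n = 0.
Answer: w(s, t) = sin(2s)cos(t) + 2sin(4s)cos(2t)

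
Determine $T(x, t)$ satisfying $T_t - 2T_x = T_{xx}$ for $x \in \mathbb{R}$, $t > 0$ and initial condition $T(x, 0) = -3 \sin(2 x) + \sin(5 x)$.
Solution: Moving frame: $\eta = x + 2t$, $\sigma = t$, $T = u(\eta,\sigma)$, so $T_t = u_{\sigma} + 2u_{\eta}$ and $T_{xx} = u_{\eta\eta}$.
Hence $T_t - 2T_x = u_{\sigma}$ and the PDE becomes the heat equation $u_{\sigma} = u_{\eta\eta}$ on $\eta \in \mathbb{R}$.
Initial data: $u(\eta,0) = T(\eta,0) = -3 \sin(2 \eta) + \sin(5 \eta)$. Each mode $\sin(n\eta)$ decays as $e^{-n^2\sigma}$ on $\mathbb{R}$, so $u(\eta,\sigma) = \sum c_n e^{-n^2\sigma} \sin(n\eta)$ with $c_2=-3, c_5=1$: $u(\eta,\sigma) = -3 e^{-4 \sigma} \sin(2 \eta) + e^{-25 \sigma} \sin(5 \eta)$.
Substituting back: $T(x,t) = u(x + 2t, t)$.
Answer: $T(x, t) = -3 e^{-4 t} \sin(4 t + 2 x) + e^{-25 t} \sin(10 t + 5 x)$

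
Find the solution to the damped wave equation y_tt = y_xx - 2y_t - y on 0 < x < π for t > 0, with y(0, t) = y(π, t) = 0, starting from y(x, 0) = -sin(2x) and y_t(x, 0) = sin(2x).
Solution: Substitute y = exp(-t)u.
Then y_t = exp(-t)(u_t - u), y_tt = exp(-t)(u_tt - 2u_t + u), y_xx = exp(-t)u_xx; substituting and dividing by exp(-t), the lower-order terms cancel: u_tt = u_xx (standard wave equation).
Data for u: u(x,0) = y(x,0) = -sin(2x); u_t(x,0) = y_t(x,0) + y(x,0) = 0. The boundary conditions carry over: u(0,t) = u(π,t) = 0.
Separating variables: u = Σ [A_n cos(ω_n t) + B_n sin(ω_n t)] sin(nx), ω_n = n. From ICs: A_2=-1.
So u(x,t) = -sin(2x)cos(2t), and y(x,t) = exp(-t)u(x,t).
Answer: y(x, t) = -exp(-t)sin(2x)cos(2t)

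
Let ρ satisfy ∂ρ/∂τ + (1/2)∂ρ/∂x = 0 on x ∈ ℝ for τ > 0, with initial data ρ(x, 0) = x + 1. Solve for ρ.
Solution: By characteristics (dx/dτ = 1/2), ρ(x,τ) = f(x - (1/2)τ) with f = ρ(·, 0).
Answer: ρ(x, τ) = x - (1/2)τ + 1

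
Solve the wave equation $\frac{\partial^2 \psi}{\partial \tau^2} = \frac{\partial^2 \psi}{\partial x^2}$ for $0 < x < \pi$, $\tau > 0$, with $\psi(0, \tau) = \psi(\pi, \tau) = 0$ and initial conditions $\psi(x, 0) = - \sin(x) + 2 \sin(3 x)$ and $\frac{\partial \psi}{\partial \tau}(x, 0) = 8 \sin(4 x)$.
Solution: Using separation of variables $\psi = X(x)T(\tau)$:
Eigenfunctions: $\sin(nx)$, $n = 1, 2, 3, \ldots$
General solution: $\psi(x, \tau) = \sum [A_n \cos(n \tau) + B_n \sin(n \tau)] \sin(nx)$
From $\psi(x,0) = - \sin(x) + 2 \sin(3 x)$: $A_1=-1, A_3=2$. From $\psi_{\tau}(x,0) = 8 \sin(4 x)$, using $\psi_{\tau}(x,0) = \sum \omega_n B_n \sin(nx)$ with $\omega_n = n$: $B_4 = 8/4 = 2$.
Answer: $\psi(x, \tau) = 2 \sin(4 \tau) \sin(4 x) -  \sin(x) \cos(\tau) + 2 \sin(3 x) \cos(3 \tau)$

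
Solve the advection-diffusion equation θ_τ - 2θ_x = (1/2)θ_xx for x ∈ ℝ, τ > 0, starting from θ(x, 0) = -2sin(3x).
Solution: Moving frame: η = x + 2τ, σ = τ, θ = u(η,σ), so θ_τ = u_σ + 2u_η and θ_xx = u_ηη.
Hence θ_τ - 2θ_x = u_σ and the PDE becomes the heat equation u_σ = (1/2)u_ηη on η ∈ ℝ.
Initial data: u(η,0) = θ(η,0) = -2sin(3η). Each mode sin(nη) decays as exp(-n²σ/2) on ℝ, so u(η,σ) = Σ c_n exp(-n²σ/2) sin(nη) with c_3=-2: u(η,σ) = -2exp(-9σ/2)sin(3η).
Substituting back: θ(x,τ) = u(x + 2τ, τ).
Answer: θ(x, τ) = -2exp(-9τ/2)sin(3x + 6τ)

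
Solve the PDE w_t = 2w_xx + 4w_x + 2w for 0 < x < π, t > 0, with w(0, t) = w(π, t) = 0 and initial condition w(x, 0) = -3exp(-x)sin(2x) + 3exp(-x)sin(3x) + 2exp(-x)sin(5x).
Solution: Substitute w = exp(-x)u.
Then w_x = exp(-x)(u_x - u), w_xx = exp(-x)(u_xx - 2u_x + u), w_t = exp(-x)u_t; substituting and dividing by exp(-x), the lower-order terms cancel: u_t = 2u_xx (standard heat equation).
Data for u: u(x,0) = exp(x)w(x,0) = -3sin(2x) + 3sin(3x) + 2sin(5x). The boundary conditions carry over: u(0,t) = u(π,t) = 0.
Separating variables: u = Σ c_n exp(-2n²t) sin(nx). From u(x,0) = -3sin(2x) + 3sin(3x) + 2sin(5x): c_2=-3, c_3=3, c_5=2.
So u(x,t) = -3exp(-8t)sin(2x) + 3exp(-18t)sin(3x) + 2exp(-50t)sin(5x), and w(x,t) = exp(-x)u(x,t).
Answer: w(x, t) = -3exp(-8t)exp(-x)sin(2x) + 3exp(-18t)exp(-x)sin(3x) + 2exp(-50t)exp(-x)sin(5x)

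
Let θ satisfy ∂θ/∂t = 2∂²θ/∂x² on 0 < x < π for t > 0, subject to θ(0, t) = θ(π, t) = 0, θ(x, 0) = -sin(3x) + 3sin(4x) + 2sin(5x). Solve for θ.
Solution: Using separation of variables θ = X(x)G(t):
Eigenfunctions: sin(nx), n = 1, 2, 3, ...
General solution: θ(x, t) = Σ c_n sin(nx) exp(-2n² t)
Matching θ(x,0) = -sin(3x) + 3sin(4x) + 2sin(5x) term by term: c_3=-1, c_4=3, c_5=2.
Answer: θ(x, t) = -exp(-18t)sin(3x) + 3exp(-32t)sin(4x) + 2exp(-50t)sin(5x)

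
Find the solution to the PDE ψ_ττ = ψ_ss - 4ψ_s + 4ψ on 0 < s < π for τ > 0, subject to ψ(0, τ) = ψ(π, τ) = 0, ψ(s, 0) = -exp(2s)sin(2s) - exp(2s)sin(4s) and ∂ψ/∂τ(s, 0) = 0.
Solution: Substitute ψ = exp(2s)u, i.e. u = exp(-2s)ψ.
By the product rule, ψ_s = exp(2s)(u_s + 2u), ψ_ss = exp(2s)(u_ss + 4u_s + 4u), ψ_ττ = exp(2s)u_ττ.
Substituting into the PDE and dividing by exp(2s): u_ττ = (u_ss + 4u_s + 4u) - 4(u_s + 2u) + 4u.
The lower-order terms cancel, leaving the standard wave equation u_ττ = u_ss.
Initial data for u: u(s,0) = exp(-2s)ψ(s,0) = -sin(2s) - sin(4s); u_τ(s,0) = exp(-2s)ψ_τ(s,0) = 0. The boundary conditions carry over: u(0,τ) = u(π,τ) = 0.
Solve for u:
  Using separation of variables u = X(s)T(τ):
  Eigenfunctions: sin(ns), n = 1, 2, 3, ...
  General solution: u(s, τ) = Σ [A_n cos(n τ) + B_n sin(n τ)] sin(ns)
  From u(s,0) = -sin(2s) - sin(4s): A_2=-1, A_4=-1. From u_τ(s,0) = 0: all B_n = 0.
Hence u(s,τ) = -sin(2s)cos(2τ) - sin(4s)cos(4τ).
Transform back: ψ(s,τ) = exp(2s)u(s,τ).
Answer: ψ(s, τ) = -exp(2s)sin(2s)cos(2τ) - exp(2s)sin(4s)cos(4τ)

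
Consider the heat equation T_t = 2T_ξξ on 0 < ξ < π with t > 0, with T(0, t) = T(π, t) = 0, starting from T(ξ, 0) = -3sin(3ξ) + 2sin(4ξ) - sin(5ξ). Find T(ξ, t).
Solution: Using separation of variables T = X(ξ)G(t):
Eigenfunctions: sin(nξ), n = 1, 2, 3, ...
General solution: T(ξ, t) = Σ c_n sin(nξ) exp(-2n² t)
Matching T(ξ,0) = -3sin(3ξ) + 2sin(4ξ) - sin(5ξ) term by term: c_3=-3, c_4=2, c_5=-1.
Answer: T(ξ, t) = -3exp(-18t)sin(3ξ) + 2exp(-32t)sin(4ξ) - exp(-50t)sin(5ξ)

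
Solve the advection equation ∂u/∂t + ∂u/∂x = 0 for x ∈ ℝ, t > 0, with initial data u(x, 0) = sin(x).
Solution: By method of characteristics (waves move right with speed 1):
Along characteristics x - t = const, u is constant, so u(x,t) = f(x - t) with f = u(·, 0).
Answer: u(x, t) = -sin(t - x)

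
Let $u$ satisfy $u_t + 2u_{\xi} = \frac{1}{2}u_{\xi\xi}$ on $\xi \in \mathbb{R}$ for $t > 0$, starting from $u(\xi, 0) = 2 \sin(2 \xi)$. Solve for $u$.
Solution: Change to a moving frame: let $\eta = \xi - 2t$, $\sigma = t$ and write $u(\xi,t) = w(\eta,\sigma)$.
By the chain rule $u_t = w_{\sigma} - 2w_{\eta}$, $u_{\xi} = w_{\eta}$, $u_{\xi\xi} = w_{\eta\eta}$.
Then $u_t + 2u_{\xi} = w_{\sigma}$: the advection term cancels and the PDE becomes the heat equation $w_{\sigma} = \frac{1}{2}w_{\eta\eta}$ on $\eta \in \mathbb{R}$.
Initial data: $w(\eta,0) = u(\eta,0) = 2 \sin(2 \eta)$.
On $\eta \in \mathbb{R}$ each mode satisfies $(\sin(n\eta))'' = -n^2 \sin(n\eta)$, so $e^{-n^2\sigma/2} \sin(n\eta)$ solves the heat equation; by superposition $w(\eta,\sigma) = \sum c_n e^{-n^2\sigma/2} \sin(n\eta)$.
Reading off the coefficients: $c_2=2$, so $w(\eta,\sigma) = 2 e^{-2 \sigma} \sin(2 \eta)$.
Substituting back $\eta = \xi - 2t$, $\sigma = t$: $u(\xi,t) = w(\xi - 2t, t)$.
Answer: $u(\xi, t) = 2 e^{-2 t} \sin(2 \xi - 4 t)$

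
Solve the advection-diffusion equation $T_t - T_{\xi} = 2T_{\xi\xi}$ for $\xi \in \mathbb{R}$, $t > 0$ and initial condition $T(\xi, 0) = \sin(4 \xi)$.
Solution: Change to a moving frame: let $\eta = \xi + t$, $\sigma = t$ and write $T(\xi,t) = u(\eta,\sigma)$.
By the chain rule $T_t = u_{\sigma} + u_{\eta}$, $T_{\xi} = u_{\eta}$, $T_{\xi\xi} = u_{\eta\eta}$.
Then $T_t - T_{\xi} = u_{\sigma}$: the advection term cancels and the PDE becomes the heat equation $u_{\sigma} = 2u_{\eta\eta}$ on $\eta \in \mathbb{R}$.
Initial data: $u(\eta,0) = T(\eta,0) = \sin(4 \eta)$.
On $\eta \in \mathbb{R}$ each mode satisfies $(\sin(n\eta))'' = -n^2 \sin(n\eta)$, so $e^{-2n^2\sigma} \sin(n\eta)$ solves the heat equation; by superposition $u(\eta,\sigma) = \sum c_n e^{-2n^2\sigma} \sin(n\eta)$.
Reading off the coefficients: $c_4=1$, so $u(\eta,\sigma) = e^{-32 \sigma} \sin(4 \eta)$.
Substituting back $\eta = \xi + t$, $\sigma = t$: $T(\xi,t) = u(\xi + t, t)$.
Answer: $T(\xi, t) = e^{-32 t} \sin(4 \xi + 4 t)$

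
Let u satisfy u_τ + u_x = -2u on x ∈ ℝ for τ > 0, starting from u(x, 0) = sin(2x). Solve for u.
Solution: Substitute u = exp(-2τ)w.
Then u_τ = exp(-2τ)(w_τ - 2w), u_x = exp(-2τ)w_x; substituting and dividing by exp(-2τ), the lower-order terms cancel: w_τ + w_x = 0 (standard advection equation).
Data for w: w(x,0) = u(x,0) = sin(2x).
By characteristics (dx/dτ = 1), w(x,τ) = f(x - τ) with f = w(·, 0).
So w(x,τ) = sin(2x - 2τ), and u(x,τ) = exp(-2τ)w(x,τ).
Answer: u(x, τ) = exp(-2τ)sin(2x - 2τ)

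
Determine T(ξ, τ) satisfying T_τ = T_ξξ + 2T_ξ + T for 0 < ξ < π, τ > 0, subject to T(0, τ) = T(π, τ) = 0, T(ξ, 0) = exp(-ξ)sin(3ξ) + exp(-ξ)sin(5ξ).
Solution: Substitute T = exp(-ξ)u, i.e. u = exp(ξ)T.
By the product rule, T_ξ = exp(-ξ)(u_ξ - u), T_ξξ = exp(-ξ)(u_ξξ - 2u_ξ + u), T_τ = exp(-ξ)u_τ.
Substituting into the PDE and dividing by exp(-ξ): u_τ = (u_ξξ - 2u_ξ + u) + 2(u_ξ - u) + u.
The lower-order terms cancel, leaving the standard heat equation u_τ = u_ξξ.
Initial data for u: u(ξ,0) = exp(ξ)T(ξ,0) = sin(3ξ) + sin(5ξ). The boundary conditions carry over: u(0,τ) = u(π,τ) = 0.
Solve for u:
  Using separation of variables u = X(ξ)G(τ):
  Eigenfunctions: sin(nξ), n = 1, 2, 3, ...
  General solution: u(ξ, τ) = Σ c_n sin(nξ) exp(-n² τ)
  Matching u(ξ,0) = sin(3ξ) + sin(5ξ) term by term: c_3=1, c_5=1.
Hence u(ξ,τ) = exp(-9τ)sin(3ξ) + exp(-25τ)sin(5ξ).
Transform back: T(ξ,τ) = exp(-ξ)u(ξ,τ).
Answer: T(ξ, τ) = exp(-ξ)exp(-9τ)sin(3ξ) + exp(-ξ)exp(-25τ)sin(5ξ)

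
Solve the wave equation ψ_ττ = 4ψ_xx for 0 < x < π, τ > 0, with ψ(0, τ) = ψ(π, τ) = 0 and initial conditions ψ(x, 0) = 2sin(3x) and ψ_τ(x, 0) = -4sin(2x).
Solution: Separating variables: ψ = Σ [A_n cos(ω_n τ) + B_n sin(ω_n τ)] sin(nx), ω_n = 2n. From ICs (B_n = velocity coefficient / ω_n): A_3=2, B_2=-1.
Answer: ψ(x, τ) = -sin(2x)sin(4τ) + 2sin(3x)cos(6τ)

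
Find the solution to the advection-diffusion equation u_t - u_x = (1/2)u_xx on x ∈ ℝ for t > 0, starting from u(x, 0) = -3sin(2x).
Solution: Change to a moving frame: let η = x + t, σ = t and write u(x,t) = w(η,σ).
By the chain rule u_t = w_σ + w_η, u_x = w_η, u_xx = w_ηη.
Then u_t - u_x = w_σ: the advection term cancels and the PDE becomes the heat equation w_σ = (1/2)w_ηη on η ∈ ℝ.
Initial data: w(η,0) = u(η,0) = -3sin(2η).
On η ∈ ℝ each mode satisfies (sin(nη))″ = -n² sin(nη), so exp(-n²σ/2) sin(nη) solves the heat equation; by superposition w(η,σ) = Σ c_n exp(-n²σ/2) sin(nη).
Reading off the coefficients: c_2=-3, so w(η,σ) = -3exp(-2σ)sin(2η).
Substituting back η = x + t, σ = t: u(x,t) = w(x + t, t).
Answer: u(x, t) = -3exp(-2t)sin(2t + 2x)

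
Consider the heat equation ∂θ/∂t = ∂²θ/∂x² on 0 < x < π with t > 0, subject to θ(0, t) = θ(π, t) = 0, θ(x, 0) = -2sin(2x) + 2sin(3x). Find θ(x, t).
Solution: Using separation of variables θ = X(x)G(t):
Eigenfunctions: sin(nx), n = 1, 2, 3, ...
General solution: θ(x, t) = Σ c_n sin(nx) exp(-n² t)
Matching θ(x,0) = -2sin(2x) + 2sin(3x) term by term: c_2=-2, c_3=2.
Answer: θ(x, t) = -2exp(-4t)sin(2x) + 2exp(-9t)sin(3x)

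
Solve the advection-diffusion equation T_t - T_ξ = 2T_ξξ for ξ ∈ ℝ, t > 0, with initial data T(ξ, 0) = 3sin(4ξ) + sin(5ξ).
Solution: Change to a moving frame: let η = ξ + t, σ = t and write T(ξ,t) = u(η,σ).
By the chain rule T_t = u_σ + u_η, T_ξ = u_η, T_ξξ = u_ηη.
Then T_t - T_ξ = u_σ: the advection term cancels and the PDE becomes the heat equation u_σ = 2u_ηη on η ∈ ℝ.
Initial data: u(η,0) = T(η,0) = 3sin(4η) + sin(5η).
On η ∈ ℝ each mode satisfies (sin(nη))″ = -n² sin(nη), so exp(-2n²σ) sin(nη) solves the heat equation; by superposition u(η,σ) = Σ c_n exp(-2n²σ) sin(nη).
Reading off the coefficients: c_4=3, c_5=1, so u(η,σ) = 3exp(-32σ)sin(4η) + exp(-50σ)sin(5η).
Substituting back η = ξ + t, σ = t: T(ξ,t) = u(ξ + t, t).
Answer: T(ξ, t) = 3exp(-32t)sin(4t + 4ξ) + exp(-50t)sin(5t + 5ξ)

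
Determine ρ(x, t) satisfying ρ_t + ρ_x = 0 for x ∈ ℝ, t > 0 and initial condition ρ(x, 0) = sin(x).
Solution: By method of characteristics (waves move right with speed 1):
Along characteristics x - t = const, ρ is constant, so ρ(x,t) = f(x - t) with f = ρ(·, 0).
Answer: ρ(x, t) = -sin(t - x)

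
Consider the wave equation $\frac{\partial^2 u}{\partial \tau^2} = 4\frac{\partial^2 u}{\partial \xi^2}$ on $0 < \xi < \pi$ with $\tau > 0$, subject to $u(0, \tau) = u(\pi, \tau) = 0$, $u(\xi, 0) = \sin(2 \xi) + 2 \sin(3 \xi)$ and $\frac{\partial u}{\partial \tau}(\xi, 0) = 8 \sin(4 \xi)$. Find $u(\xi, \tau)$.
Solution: Using separation of variables $u = X(\xi)T(\tau)$:
Eigenfunctions: $\sin(n\xi)$, $n = 1, 2, 3, \ldots$
General solution: $u(\xi, \tau) = \sum [A_n \cos(2n \tau) + B_n \sin(2n \tau)] \sin(n\xi)$
From $u(\xi,0) = \sin(2 \xi) + 2 \sin(3 \xi)$: $A_2=1, A_3=2$. From $u_{\tau}(\xi,0) = 8 \sin(4 \xi)$, using $u_{\tau}(\xi,0) = \sum \omega_n B_n \sin(n\xi)$ with $\omega_n = 2n$: $B_4 = 8/8 = 1$.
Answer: $u(\xi, \tau) = \sin(8 \tau) \sin(4 \xi) + \sin(2 \xi) \cos(4 \tau) + 2 \sin(3 \xi) \cos(6 \tau)$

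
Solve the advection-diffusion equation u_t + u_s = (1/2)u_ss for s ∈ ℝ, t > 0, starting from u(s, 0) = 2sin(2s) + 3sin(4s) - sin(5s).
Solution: Change to a moving frame: let η = s - t, σ = t and write u(s,t) = w(η,σ).
By the chain rule u_t = w_σ - w_η, u_s = w_η, u_ss = w_ηη.
Then u_t + u_s = w_σ: the advection term cancels and the PDE becomes the heat equation w_σ = (1/2)w_ηη on η ∈ ℝ.
Initial data: w(η,0) = u(η,0) = 2sin(2η) + 3sin(4η) - sin(5η).
On η ∈ ℝ each mode satisfies (sin(nη))″ = -n² sin(nη), so exp(-n²σ/2) sin(nη) solves the heat equation; by superposition w(η,σ) = Σ c_n exp(-n²σ/2) sin(nη).
Reading off the coefficients: c_2=2, c_4=3, c_5=-1, so w(η,σ) = 2exp(-2σ)sin(2η) + 3exp(-8σ)sin(4η) - exp(-25σ/2)sin(5η).
Substituting back η = s - t, σ = t: u(s,t) = w(s - t, t).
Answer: u(s, t) = 2exp(-2t)sin(2s - 2t) + 3exp(-8t)sin(4s - 4t) - exp(-25t/2)sin(5s - 5t)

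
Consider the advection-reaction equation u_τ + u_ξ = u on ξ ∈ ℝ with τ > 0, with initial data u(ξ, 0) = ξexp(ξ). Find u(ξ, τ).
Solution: Substitute u = exp(ξ)w, i.e. w = exp(-ξ)u.
By the product rule, u_ξ = exp(ξ)(w_ξ + w), u_τ = exp(ξ)w_τ.
Substituting into the PDE and dividing by exp(ξ): w_τ + (w_ξ + w) = w.
The lower-order terms cancel, leaving the standard advection equation w_τ + w_ξ = 0.
Initial data for w: w(ξ,0) = exp(-ξ)u(ξ,0) = ξ.
Solve for w:
  By method of characteristics (waves move right with speed 1):
  Along characteristics ξ - τ = const, w is constant, so w(ξ,τ) = f(ξ - τ) with f = w(·, 0).
Hence w(ξ,τ) = ξ - τ.
Transform back: u(ξ,τ) = exp(ξ)w(ξ,τ).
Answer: u(ξ, τ) = ξexp(ξ) - τexp(ξ)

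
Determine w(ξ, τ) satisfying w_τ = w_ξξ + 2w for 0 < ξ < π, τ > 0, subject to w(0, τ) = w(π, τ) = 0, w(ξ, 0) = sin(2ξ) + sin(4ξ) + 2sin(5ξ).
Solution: Substitute w = exp(2τ)u.
Then w_τ = exp(2τ)(u_τ + 2u), w_ξξ = exp(2τ)u_ξξ; substituting and dividing by exp(2τ), the lower-order terms cancel: u_τ = u_ξξ (standard heat equation).
Data for u: u(ξ,0) = w(ξ,0) = sin(2ξ) + sin(4ξ) + 2sin(5ξ). The boundary conditions carry over: u(0,τ) = u(π,τ) = 0.
Separating variables: u = Σ c_n exp(-n²τ) sin(nξ). From u(ξ,0) = sin(2ξ) + sin(4ξ) + 2sin(5ξ): c_2=1, c_4=1, c_5=2.
So u(ξ,τ) = exp(-4τ)sin(2ξ) + exp(-16τ)sin(4ξ) + 2exp(-25τ)sin(5ξ), and w(ξ,τ) = exp(2τ)u(ξ,τ).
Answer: w(ξ, τ) = exp(-2τ)sin(2ξ) + exp(-14τ)sin(4ξ) + 2exp(-23τ)sin(5ξ)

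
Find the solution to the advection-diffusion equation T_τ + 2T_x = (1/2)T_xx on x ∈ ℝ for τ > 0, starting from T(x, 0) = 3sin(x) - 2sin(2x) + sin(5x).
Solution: Moving frame: η = x - 2τ, σ = τ, T = u(η,σ), so T_τ = u_σ - 2u_η and T_xx = u_ηη.
Hence T_τ + 2T_x = u_σ and the PDE becomes the heat equation u_σ = (1/2)u_ηη on η ∈ ℝ.
Initial data: u(η,0) = T(η,0) = 3sin(η) - 2sin(2η) + sin(5η). Each mode sin(nη) decays as exp(-n²σ/2) on ℝ, so u(η,σ) = Σ c_n exp(-n²σ/2) sin(nη) with c_1=3, c_2=-2, c_5=1: u(η,σ) = -2exp(-2σ)sin(2η) + 3exp(-σ/2)sin(η) + exp(-25σ/2)sin(5η).
Substituting back: T(x,τ) = u(x - 2τ, τ).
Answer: T(x, τ) = -2exp(-2τ)sin(2x - 4τ) + 3exp(-τ/2)sin(x - 2τ) + exp(-25τ/2)sin(5x - 10τ)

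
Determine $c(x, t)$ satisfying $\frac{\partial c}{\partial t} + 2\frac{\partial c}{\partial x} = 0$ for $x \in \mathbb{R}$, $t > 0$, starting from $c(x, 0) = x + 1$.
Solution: By characteristics ($dx/dt = 2$), $c(x,t) = f(x - 2t)$ with $f = c( \cdot , 0)$.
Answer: $c(x, t) = -2 t + x + 1$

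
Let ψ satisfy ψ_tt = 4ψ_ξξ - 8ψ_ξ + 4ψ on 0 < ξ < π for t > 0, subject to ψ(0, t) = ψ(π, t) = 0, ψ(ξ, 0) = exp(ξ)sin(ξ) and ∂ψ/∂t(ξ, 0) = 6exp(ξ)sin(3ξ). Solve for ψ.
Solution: Substitute ψ = exp(ξ)u.
Then ψ_ξ = exp(ξ)(u_ξ + u), ψ_ξξ = exp(ξ)(u_ξξ + 2u_ξ + u), ψ_tt = exp(ξ)u_tt; substituting and dividing by exp(ξ), the lower-order terms cancel: u_tt = 4u_ξξ (standard wave equation).
Data for u: u(ξ,0) = exp(-ξ)ψ(ξ,0) = sin(ξ); u_t(ξ,0) = exp(-ξ)ψ_t(ξ,0) = 6sin(3ξ). The boundary conditions carry over: u(0,t) = u(π,t) = 0.
Separating variables: u = Σ [A_n cos(ω_n t) + B_n sin(ω_n t)] sin(nξ), ω_n = 2n. From ICs (B_n = velocity coefficient / ω_n): A_1=1, B_3=1.
So u(ξ,t) = sin(6t)sin(3ξ) + sin(ξ)cos(2t), and ψ(ξ,t) = exp(ξ)u(ξ,t).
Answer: ψ(ξ, t) = exp(ξ)sin(6t)sin(3ξ) + exp(ξ)sin(ξ)cos(2t)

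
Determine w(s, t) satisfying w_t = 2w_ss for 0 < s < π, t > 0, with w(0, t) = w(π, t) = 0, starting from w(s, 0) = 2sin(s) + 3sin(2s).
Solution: Using separation of variables w = X(s)T(t):
Eigenfunctions: sin(ns), n = 1, 2, 3, ...
General solution: w(s, t) = Σ c_n sin(ns) exp(-2n² t)
Matching w(s,0) = 2sin(s) + 3sin(2s) term by term: c_1=2, c_2=3.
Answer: w(s, t) = 2exp(-2t)sin(s) + 3exp(-8t)sin(2s)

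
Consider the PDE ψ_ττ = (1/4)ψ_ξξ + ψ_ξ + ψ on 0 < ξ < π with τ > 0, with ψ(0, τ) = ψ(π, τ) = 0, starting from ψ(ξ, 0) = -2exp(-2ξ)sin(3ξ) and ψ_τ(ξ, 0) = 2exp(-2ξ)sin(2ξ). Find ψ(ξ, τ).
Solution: Substitute ψ = exp(-2ξ)u, i.e. u = exp(2ξ)ψ.
By the product rule, ψ_ξ = exp(-2ξ)(u_ξ - 2u), ψ_ξξ = exp(-2ξ)(u_ξξ - 4u_ξ + 4u), ψ_ττ = exp(-2ξ)u_ττ.
Substituting into the PDE and dividing by exp(-2ξ): u_ττ = (1/4)(u_ξξ - 4u_ξ + 4u) + (u_ξ - 2u) + u.
The lower-order terms cancel, leaving the standard wave equation u_ττ = (1/4)u_ξξ.
Initial data for u: u(ξ,0) = exp(2ξ)ψ(ξ,0) = -2sin(3ξ); u_τ(ξ,0) = exp(2ξ)ψ_τ(ξ,0) = 2sin(2ξ). The boundary conditions carry over: u(0,τ) = u(π,τ) = 0.
Solve for u:
  Using separation of variables u = X(ξ)T(τ):
  Eigenfunctions: sin(nξ), n = 1, 2, 3, ...
  General solution: u(ξ, τ) = Σ [A_n cos(n τ/2) + B_n sin(n τ/2)] sin(nξ)
  From u(ξ,0) = -2sin(3ξ): A_3=-2. From u_τ(ξ,0) = 2sin(2ξ), using u_τ(ξ,0) = Σ ω_n B_n sin(nξ) with ω_n = n/2: B_2 = 2/1 = 2.
Hence u(ξ,τ) = 2sin(2ξ)sin(τ) - 2sin(3ξ)cos(3τ/2).
Transform back: ψ(ξ,τ) = exp(-2ξ)u(ξ,τ).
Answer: ψ(ξ, τ) = 2exp(-2ξ)sin(2ξ)sin(τ) - 2exp(-2ξ)sin(3ξ)cos(3τ/2)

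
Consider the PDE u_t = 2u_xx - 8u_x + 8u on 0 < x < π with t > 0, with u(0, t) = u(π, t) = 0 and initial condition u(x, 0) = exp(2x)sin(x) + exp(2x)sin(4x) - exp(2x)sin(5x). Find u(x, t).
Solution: Substitute u = exp(2x)w.
Then u_x = exp(2x)(w_x + 2w), u_xx = exp(2x)(w_xx + 4w_x + 4w), u_t = exp(2x)w_t; substituting and dividing by exp(2x), the lower-order terms cancel: w_t = 2w_xx (standard heat equation).
Data for w: w(x,0) = exp(-2x)u(x,0) = sin(x) + sin(4x) - sin(5x). The boundary conditions carry over: w(0,t) = w(π,t) = 0.
Separating variables: w = Σ c_n exp(-2n²t) sin(nx). From w(x,0) = sin(x) + sin(4x) - sin(5x): c_1=1, c_4=1, c_5=-1.
So w(x,t) = exp(-2t)sin(x) + exp(-32t)sin(4x) - exp(-50t)sin(5x), and u(x,t) = exp(2x)w(x,t).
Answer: u(x, t) = exp(-2t)exp(2x)sin(x) + exp(-32t)exp(2x)sin(4x) - exp(-50t)exp(2x)sin(5x)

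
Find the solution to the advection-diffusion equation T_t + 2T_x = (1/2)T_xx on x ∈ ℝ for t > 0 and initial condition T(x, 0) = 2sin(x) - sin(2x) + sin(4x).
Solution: Moving frame: η = x - 2t, σ = t, T = u(η,σ), so T_t = u_σ - 2u_η and T_xx = u_ηη.
Hence T_t + 2T_x = u_σ and the PDE becomes the heat equation u_σ = (1/2)u_ηη on η ∈ ℝ.
Initial data: u(η,0) = T(η,0) = 2sin(η) - sin(2η) + sin(4η). Each mode sin(nη) decays as exp(-n²σ/2) on ℝ, so u(η,σ) = Σ c_n exp(-n²σ/2) sin(nη) with c_1=2, c_2=-1, c_4=1: u(η,σ) = -exp(-2σ)sin(2η) + exp(-8σ)sin(4η) + 2exp(-σ/2)sin(η).
Substituting back: T(x,t) = u(x - 2t, t).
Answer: T(x, t) = exp(-2t)sin(4t - 2x) - exp(-8t)sin(8t - 4x) - 2exp(-t/2)sin(2t - x)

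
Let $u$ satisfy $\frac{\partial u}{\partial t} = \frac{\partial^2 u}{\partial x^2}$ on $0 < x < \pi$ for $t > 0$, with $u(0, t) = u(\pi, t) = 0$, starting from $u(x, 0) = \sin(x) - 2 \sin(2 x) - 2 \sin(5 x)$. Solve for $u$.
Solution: Separating variables: $u = \sum c_n e^{-n^2t} \sin(nx)$. From $u(x,0) = \sin(x) - 2 \sin(2 x) - 2 \sin(5 x)$: $c_1=1, c_2=-2, c_5=-2$.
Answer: $u(x, t) = e^{-t} \sin(x) - 2 e^{-4 t} \sin(2 x) - 2 e^{-25 t} \sin(5 x)$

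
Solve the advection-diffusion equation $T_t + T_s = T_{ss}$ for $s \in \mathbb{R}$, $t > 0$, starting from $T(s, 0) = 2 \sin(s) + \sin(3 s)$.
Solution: Change to a moving frame: let $\eta = s - t$, $\sigma = t$ and write $T(s,t) = u(\eta,\sigma)$.
By the chain rule $T_t = u_{\sigma} - u_{\eta}$, $T_s = u_{\eta}$, $T_{ss} = u_{\eta\eta}$.
Then $T_t + T_s = u_{\sigma}$: the advection term cancels and the PDE becomes the heat equation $u_{\sigma} = u_{\eta\eta}$ on $\eta \in \mathbb{R}$.
Initial data: $u(\eta,0) = T(\eta,0) = 2 \sin(\eta) + \sin(3 \eta)$.
On $\eta \in \mathbb{R}$ each mode satisfies $(\sin(n\eta))'' = -n^2 \sin(n\eta)$, so $e^{-n^2\sigma} \sin(n\eta)$ solves the heat equation; by superposition $u(\eta,\sigma) = \sum c_n e^{-n^2\sigma} \sin(n\eta)$.
Reading off the coefficients: $c_1=2, c_3=1$, so $u(\eta,\sigma) = 2 e^{-\sigma} \sin(\eta) + e^{-9 \sigma} \sin(3 \eta)$.
Substituting back $\eta = s - t$, $\sigma = t$: $T(s,t) = u(s - t, t)$.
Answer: $T(s, t) = 2 e^{-t} \sin(s - t) + e^{-9 t} \sin(3 s - 3 t)$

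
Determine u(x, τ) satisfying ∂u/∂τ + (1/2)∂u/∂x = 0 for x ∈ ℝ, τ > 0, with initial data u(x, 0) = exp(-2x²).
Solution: By characteristics (dx/dτ = 1/2), u(x,τ) = f(x - (1/2)τ) with f = u(·, 0).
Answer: u(x, τ) = exp(-2(x - τ/2)²)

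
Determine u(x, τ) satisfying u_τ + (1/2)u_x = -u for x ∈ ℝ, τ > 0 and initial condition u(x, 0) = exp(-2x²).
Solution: Substitute u = exp(-τ)w, i.e. w = exp(τ)u.
By the product rule, u_τ = exp(-τ)(w_τ - w), u_x = exp(-τ)w_x.
Substituting into the PDE and dividing by exp(-τ): w_τ - w + (1/2)w_x = -w.
The lower-order terms cancel, leaving the standard advection equation w_τ + (1/2)w_x = 0.
Initial data for w: w(x,0) = u(x,0) = exp(-2x²).
Solve for w:
  By method of characteristics (waves move right with speed 1/2):
  Along characteristics x - (1/2)τ = const, w is constant, so w(x,τ) = f(x - (1/2)τ) with f = w(·, 0).
Hence w(x,τ) = exp(-2(x - τ/2)²).
Transform back: u(x,τ) = exp(-τ)w(x,τ).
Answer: u(x, τ) = exp(-τ)exp(-2(x - τ/2)²)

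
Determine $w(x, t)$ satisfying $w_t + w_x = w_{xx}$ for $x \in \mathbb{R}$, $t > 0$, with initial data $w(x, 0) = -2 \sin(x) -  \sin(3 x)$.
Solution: Change to a moving frame: let $\eta = x - t$, $\sigma = t$ and write $w(x,t) = u(\eta,\sigma)$.
By the chain rule $w_t = u_{\sigma} - u_{\eta}$, $w_x = u_{\eta}$, $w_{xx} = u_{\eta\eta}$.
Then $w_t + w_x = u_{\sigma}$: the advection term cancels and the PDE becomes the heat equation $u_{\sigma} = u_{\eta\eta}$ on $\eta \in \mathbb{R}$.
Initial data: $u(\eta,0) = w(\eta,0) = -2 \sin(\eta) - \sin(3 \eta)$.
On $\eta \in \mathbb{R}$ each mode satisfies $(\sin(n\eta))'' = -n^2 \sin(n\eta)$, so $e^{-n^2\sigma} \sin(n\eta)$ solves the heat equation; by superposition $u(\eta,\sigma) = \sum c_n e^{-n^2\sigma} \sin(n\eta)$.
Reading off the coefficients: $c_1=-2, c_3=-1$, so $u(\eta,\sigma) = -2 e^{-\sigma} \sin(\eta) - e^{-9 \sigma} \sin(3 \eta)$.
Substituting back $\eta = x - t$, $\sigma = t$: $w(x,t) = u(x - t, t)$.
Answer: $w(x, t) = 2 e^{-t} \sin(t - x) + e^{-9 t} \sin(3 t - 3 x)$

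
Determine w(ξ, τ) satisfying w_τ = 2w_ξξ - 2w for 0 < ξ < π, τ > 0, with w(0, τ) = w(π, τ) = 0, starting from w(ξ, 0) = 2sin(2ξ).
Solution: Substitute w = exp(-2τ)u, i.e. u = exp(2τ)w.
By the product rule, w_τ = exp(-2τ)(u_τ - 2u), w_ξξ = exp(-2τ)u_ξξ.
Substituting into the PDE and dividing by exp(-2τ): u_τ - 2u = 2u_ξξ - 2u.
The lower-order terms cancel, leaving the standard heat equation u_τ = 2u_ξξ.
Initial data for u: u(ξ,0) = w(ξ,0) = 2sin(2ξ). The boundary conditions carry over: u(0,τ) = u(π,τ) = 0.
Solve for u:
  Using separation of variables u = X(ξ)T(τ):
  Eigenfunctions: sin(nξ), n = 1, 2, 3, ...
  General solution: u(ξ, τ) = Σ c_n sin(nξ) exp(-2n² τ)
  Matching u(ξ,0) = 2sin(2ξ) term by term: c_2=2.
Hence u(ξ,τ) = 2exp(-8τ)sin(2ξ).
Transform back: w(ξ,τ) = exp(-2τ)u(ξ,τ).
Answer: w(ξ, τ) = 2exp(-10τ)sin(2ξ)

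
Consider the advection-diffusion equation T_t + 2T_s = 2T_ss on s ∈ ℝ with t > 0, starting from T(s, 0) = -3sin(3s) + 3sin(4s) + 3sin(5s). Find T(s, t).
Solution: Moving frame: η = s - 2t, σ = t, T = u(η,σ), so T_t = u_σ - 2u_η and T_ss = u_ηη.
Hence T_t + 2T_s = u_σ and the PDE becomes the heat equation u_σ = 2u_ηη on η ∈ ℝ.
Initial data: u(η,0) = T(η,0) = -3sin(3η) + 3sin(4η) + 3sin(5η). Each mode sin(nη) decays as exp(-2n²σ) on ℝ, so u(η,σ) = Σ c_n exp(-2n²σ) sin(nη) with c_3=-3, c_4=3, c_5=3: u(η,σ) = -3exp(-18σ)sin(3η) + 3exp(-32σ)sin(4η) + 3exp(-50σ)sin(5η).
Substituting back: T(s,t) = u(s - 2t, t).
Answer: T(s, t) = -3exp(-18t)sin(3s - 6t) + 3exp(-32t)sin(4s - 8t) + 3exp(-50t)sin(5s - 10t)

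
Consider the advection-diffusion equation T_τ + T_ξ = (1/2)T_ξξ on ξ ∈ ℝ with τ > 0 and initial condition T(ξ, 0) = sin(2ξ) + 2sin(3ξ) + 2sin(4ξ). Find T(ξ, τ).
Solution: Change to a moving frame: let η = ξ - τ, σ = τ and write T(ξ,τ) = u(η,σ).
By the chain rule T_τ = u_σ - u_η, T_ξ = u_η, T_ξξ = u_ηη.
Then T_τ + T_ξ = u_σ: the advection term cancels and the PDE becomes the heat equation u_σ = (1/2)u_ηη on η ∈ ℝ.
Initial data: u(η,0) = T(η,0) = sin(2η) + 2sin(3η) + 2sin(4η).
On η ∈ ℝ each mode satisfies (sin(nη))″ = -n² sin(nη), so exp(-n²σ/2) sin(nη) solves the heat equation; by superposition u(η,σ) = Σ c_n exp(-n²σ/2) sin(nη).
Reading off the coefficients: c_2=1, c_3=2, c_4=2, so u(η,σ) = exp(-2σ)sin(2η) + 2exp(-8σ)sin(4η) + 2exp(-9σ/2)sin(3η).
Substituting back η = ξ - τ, σ = τ: T(ξ,τ) = u(ξ - τ, τ).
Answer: T(ξ, τ) = exp(-2τ)sin(2ξ - 2τ) + 2exp(-8τ)sin(4ξ - 4τ) + 2exp(-9τ/2)sin(3ξ - 3τ)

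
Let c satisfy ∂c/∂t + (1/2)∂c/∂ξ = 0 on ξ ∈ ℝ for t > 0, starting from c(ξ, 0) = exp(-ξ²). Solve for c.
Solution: By method of characteristics (waves move right with speed 1/2):
Along characteristics ξ - (1/2)t = const, c is constant, so c(ξ,t) = f(ξ - (1/2)t) with f = c(·, 0).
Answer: c(ξ, t) = exp(-(-t/2 + ξ)²)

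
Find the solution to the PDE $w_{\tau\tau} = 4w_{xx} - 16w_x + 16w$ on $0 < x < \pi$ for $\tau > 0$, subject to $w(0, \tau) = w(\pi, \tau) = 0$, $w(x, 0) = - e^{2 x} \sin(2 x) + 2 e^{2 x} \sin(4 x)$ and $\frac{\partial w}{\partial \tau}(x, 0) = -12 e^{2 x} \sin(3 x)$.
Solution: Substitute $w = e^{2x}u$, i.e. $u = e^{-2x}w$.
By the product rule, $w_x = e^{2x}(u_x + 2u)$, $w_{xx} = e^{2x}(u_{xx} + 4u_x + 4u)$, $w_{\tau\tau} = e^{2x}u_{\tau\tau}$.
Substituting into the PDE and dividing by $e^{2x}$: $u_{\tau\tau} = 4(u_{xx} + 4u_x + 4u) - 16(u_x + 2u) + 16u$.
The lower-order terms cancel, leaving the standard wave equation $u_{\tau\tau} = 4u_{xx}$.
Initial data for $u$: $u(x,0) = e^{-2x}w(x,0) = - \sin(2 x) + 2 \sin(4 x)$; $u_{\tau}(x,0) = e^{-2x}w_{\tau}(x,0) = -12 \sin(3 x)$. The boundary conditions carry over: $u(0,\tau) = u(\pi,\tau) = 0$.
Solve for $u$:
  Using separation of variables $u = X(x)T(\tau)$:
  Eigenfunctions: $\sin(nx)$, $n = 1, 2, 3, \ldots$
  General solution: $u(x, \tau) = \sum [A_n \cos(2n \tau) + B_n \sin(2n \tau)] \sin(nx)$
  From $u(x,0) = - \sin(2 x) + 2 \sin(4 x)$: $A_2=-1, A_4=2$. From $u_{\tau}(x,0) = -12 \sin(3 x)$, using $u_{\tau}(x,0) = \sum \omega_n B_n \sin(nx)$ with $\omega_n = 2n$: $B_3 = (-12)/6 = -2$.
Hence $u(x,\tau) = - \sin(2 x) \cos(4 \tau) - 2 \sin(3 x) \sin(6 \tau) + 2 \sin(4 x) \cos(8 \tau)$.
Transform back: $w(x,\tau) = e^{2x}u(x,\tau)$.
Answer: $w(x, \tau) = -2 e^{2 x} \sin(6 \tau) \sin(3 x) -  e^{2 x} \sin(2 x) \cos(4 \tau) + 2 e^{2 x} \sin(4 x) \cos(8 \tau)$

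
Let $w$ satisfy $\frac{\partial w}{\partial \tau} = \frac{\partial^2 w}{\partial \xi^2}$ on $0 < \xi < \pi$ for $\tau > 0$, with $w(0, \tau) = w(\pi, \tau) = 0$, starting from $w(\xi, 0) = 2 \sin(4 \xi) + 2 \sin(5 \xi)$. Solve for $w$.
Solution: Separating variables: $w = \sum c_n e^{-n^2\tau} \sin(n\xi)$. From $w(\xi,0) = 2 \sin(4 \xi) + 2 \sin(5 \xi)$: $c_4=2, c_5=2$.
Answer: $w(\xi, \tau) = 2 e^{-16 \tau} \sin(4 \xi) + 2 e^{-25 \tau} \sin(5 \xi)$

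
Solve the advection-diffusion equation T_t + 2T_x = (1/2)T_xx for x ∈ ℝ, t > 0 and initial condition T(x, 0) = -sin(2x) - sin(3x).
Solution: Change to a moving frame: let η = x - 2t, σ = t and write T(x,t) = u(η,σ).
By the chain rule T_t = u_σ - 2u_η, T_x = u_η, T_xx = u_ηη.
Then T_t + 2T_x = u_σ: the advection term cancels and the PDE becomes the heat equation u_σ = (1/2)u_ηη on η ∈ ℝ.
Initial data: u(η,0) = T(η,0) = -sin(2η) - sin(3η).
On η ∈ ℝ each mode satisfies (sin(nη))″ = -n² sin(nη), so exp(-n²σ/2) sin(nη) solves the heat equation; by superposition u(η,σ) = Σ c_n exp(-n²σ/2) sin(nη).
Reading off the coefficients: c_2=-1, c_3=-1, so u(η,σ) = -exp(-2σ)sin(2η) - exp(-9σ/2)sin(3η).
Substituting back η = x - 2t, σ = t: T(x,t) = u(x - 2t, t).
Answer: T(x, t) = exp(-2t)sin(4t - 2x) + exp(-9t/2)sin(6t - 3x)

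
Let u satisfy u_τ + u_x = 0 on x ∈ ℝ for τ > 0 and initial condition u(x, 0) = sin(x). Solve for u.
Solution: By method of characteristics (waves move right with speed 1):
Along characteristics x - τ = const, u is constant, so u(x,τ) = f(x - τ) with f = u(·, 0).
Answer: u(x, τ) = sin(x - τ)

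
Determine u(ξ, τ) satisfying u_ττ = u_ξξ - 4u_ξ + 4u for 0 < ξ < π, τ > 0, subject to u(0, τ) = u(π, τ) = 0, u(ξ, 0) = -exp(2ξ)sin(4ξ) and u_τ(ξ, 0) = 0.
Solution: Substitute u = exp(2ξ)w.
Then u_ξ = exp(2ξ)(w_ξ + 2w), u_ξξ = exp(2ξ)(w_ξξ + 4w_ξ + 4w), u_ττ = exp(2ξ)w_ττ; substituting and dividing by exp(2ξ), the lower-order terms cancel: w_ττ = w_ξξ (standard wave equation).
Data for w: w(ξ,0) = exp(-2ξ)u(ξ,0) = -sin(4ξ); w_τ(ξ,0) = exp(-2ξ)u_τ(ξ,0) = 0. The boundary conditions carry over: w(0,τ) = w(π,τ) = 0.
Separating variables: w = Σ [A_n cos(ω_n τ) + B_n sin(ω_n τ)] sin(nξ), ω_n = n. From ICs: A_4=-1.
So w(ξ,τ) = -sin(4ξ)cos(4τ), and u(ξ,τ) = exp(2ξ)w(ξ,τ).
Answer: u(ξ, τ) = -exp(2ξ)sin(4ξ)cos(4τ)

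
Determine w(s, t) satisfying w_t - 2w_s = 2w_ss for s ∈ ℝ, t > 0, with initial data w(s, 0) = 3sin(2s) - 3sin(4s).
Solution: Change to a moving frame: let η = s + 2t, σ = t and write w(s,t) = u(η,σ).
By the chain rule w_t = u_σ + 2u_η, w_s = u_η, w_ss = u_ηη.
Then w_t - 2w_s = u_σ: the advection term cancels and the PDE becomes the heat equation u_σ = 2u_ηη on η ∈ ℝ.
Initial data: u(η,0) = w(η,0) = 3sin(2η) - 3sin(4η).
On η ∈ ℝ each mode satisfies (sin(nη))″ = -n² sin(nη), so exp(-2n²σ) sin(nη) solves the heat equation; by superposition u(η,σ) = Σ c_n exp(-2n²σ) sin(nη).
Reading off the coefficients: c_2=3, c_4=-3, so u(η,σ) = 3exp(-8σ)sin(2η) - 3exp(-32σ)sin(4η).
Substituting back η = s + 2t, σ = t: w(s,t) = u(s + 2t, t).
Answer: w(s, t) = 3exp(-8t)sin(2s + 4t) - 3exp(-32t)sin(4s + 8t)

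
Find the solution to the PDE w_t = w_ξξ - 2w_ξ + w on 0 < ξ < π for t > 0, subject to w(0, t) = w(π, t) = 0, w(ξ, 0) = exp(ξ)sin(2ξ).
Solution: Substitute w = exp(ξ)u.
Then w_ξ = exp(ξ)(u_ξ + u), w_ξξ = exp(ξ)(u_ξξ + 2u_ξ + u), w_t = exp(ξ)u_t; substituting and dividing by exp(ξ), the lower-order terms cancel: u_t = u_ξξ (standard heat equation).
Data for u: u(ξ,0) = exp(-ξ)w(ξ,0) = sin(2ξ). The boundary conditions carry over: u(0,t) = u(π,t) = 0.
Separating variables: u = Σ c_n exp(-n²t) sin(nξ). From u(ξ,0) = sin(2ξ): c_2=1.
So u(ξ,t) = exp(-4t)sin(2ξ), and w(ξ,t) = exp(ξ)u(ξ,t).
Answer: w(ξ, t) = exp(-4t)exp(ξ)sin(2ξ)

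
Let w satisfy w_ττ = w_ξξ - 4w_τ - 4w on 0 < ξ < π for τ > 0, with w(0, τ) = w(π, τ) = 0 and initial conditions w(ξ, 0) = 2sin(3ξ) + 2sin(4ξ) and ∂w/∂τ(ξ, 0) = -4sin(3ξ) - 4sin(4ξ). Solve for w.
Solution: Substitute w = exp(-2τ)u, i.e. u = exp(2τ)w.
By the product rule, w_τ = exp(-2τ)(u_τ - 2u), w_ττ = exp(-2τ)(u_ττ - 4u_τ + 4u), w_ξξ = exp(-2τ)u_ξξ.
Substituting into the PDE and dividing by exp(-2τ): u_ττ - 4u_τ + 4u = u_ξξ - 4(u_τ - 2u) - 4u.
The lower-order terms cancel, leaving the standard wave equation u_ττ = u_ξξ.
Initial data for u: u(ξ,0) = w(ξ,0) = 2sin(3ξ) + 2sin(4ξ); u_τ(ξ,0) = w_τ(ξ,0) + 2w(ξ,0) = 0. The boundary conditions carry over: u(0,τ) = u(π,τ) = 0.
Solve for u:
  Using separation of variables u = X(ξ)T(τ):
  Eigenfunctions: sin(nξ), n = 1, 2, 3, ...
  General solution: u(ξ, τ) = Σ [A_n cos(n τ) + B_n sin(n τ)] sin(nξ)
  From u(ξ,0) = 2sin(3ξ) + 2sin(4ξ): A_3=2, A_4=2. From u_τ(ξ,0) = 0: all B_n = 0.
Hence u(ξ,τ) = 2sin(3ξ)cos(3τ) + 2sin(4ξ)cos(4τ).
Transform back: w(ξ,τ) = exp(-2τ)u(ξ,τ).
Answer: w(ξ, τ) = 2exp(-2τ)sin(3ξ)cos(3τ) + 2exp(-2τ)sin(4ξ)cos(4τ)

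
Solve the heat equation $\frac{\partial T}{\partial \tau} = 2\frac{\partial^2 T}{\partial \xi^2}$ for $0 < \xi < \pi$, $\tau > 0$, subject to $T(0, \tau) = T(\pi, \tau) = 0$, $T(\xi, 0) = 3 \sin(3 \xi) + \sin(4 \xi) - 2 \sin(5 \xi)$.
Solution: Separating variables: $T = \sum c_n e^{-2n^2\tau} \sin(n\xi)$. From $T(\xi,0) = 3 \sin(3 \xi) + \sin(4 \xi) - 2 \sin(5 \xi)$: $c_3=3, c_4=1, c_5=-2$.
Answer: $T(\xi, \tau) = 3 e^{-18 \tau} \sin(3 \xi) + e^{-32 \tau} \sin(4 \xi) - 2 e^{-50 \tau} \sin(5 \xi)$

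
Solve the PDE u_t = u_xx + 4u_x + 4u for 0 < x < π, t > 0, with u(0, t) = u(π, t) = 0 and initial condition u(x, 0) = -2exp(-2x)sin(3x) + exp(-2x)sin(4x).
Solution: Substitute u = exp(-2x)w, i.e. w = exp(2x)u.
By the product rule, u_x = exp(-2x)(w_x - 2w), u_xx = exp(-2x)(w_xx - 4w_x + 4w), u_t = exp(-2x)w_t.
Substituting into the PDE and dividing by exp(-2x): w_t = (w_xx - 4w_x + 4w) + 4(w_x - 2w) + 4w.
The lower-order terms cancel, leaving the standard heat equation w_t = w_xx.
Initial data for w: w(x,0) = exp(2x)u(x,0) = -2sin(3x) + sin(4x). The boundary conditions carry over: w(0,t) = w(π,t) = 0.
Solve for w:
  Using separation of variables w = X(x)T(t):
  Eigenfunctions: sin(nx), n = 1, 2, 3, ...
  General solution: w(x, t) = Σ c_n sin(nx) exp(-n² t)
  Matching w(x,0) = -2sin(3x) + sin(4x) term by term: c_3=-2, c_4=1.
Hence w(x,t) = -2exp(-9t)sin(3x) + exp(-16t)sin(4x).
Transform back: u(x,t) = exp(-2x)w(x,t).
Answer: u(x, t) = -2exp(-9t)exp(-2x)sin(3x) + exp(-16t)exp(-2x)sin(4x)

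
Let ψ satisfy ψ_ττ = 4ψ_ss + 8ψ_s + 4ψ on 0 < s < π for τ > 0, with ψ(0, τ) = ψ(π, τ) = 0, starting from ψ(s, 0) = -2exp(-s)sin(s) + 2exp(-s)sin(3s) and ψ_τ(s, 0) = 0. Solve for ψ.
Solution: Substitute ψ = exp(-s)u, i.e. u = exp(s)ψ.
By the product rule, ψ_s = exp(-s)(u_s - u), ψ_ss = exp(-s)(u_ss - 2u_s + u), ψ_ττ = exp(-s)u_ττ.
Substituting into the PDE and dividing by exp(-s): u_ττ = 4(u_ss - 2u_s + u) + 8(u_s - u) + 4u.
The lower-order terms cancel, leaving the standard wave equation u_ττ = 4u_ss.
Initial data for u: u(s,0) = exp(s)ψ(s,0) = -2sin(s) + 2sin(3s); u_τ(s,0) = exp(s)ψ_τ(s,0) = 0. The boundary conditions carry over: u(0,τ) = u(π,τ) = 0.
Solve for u:
  Using separation of variables u = X(s)T(τ):
  Eigenfunctions: sin(ns), n = 1, 2, 3, ...
  General solution: u(s, τ) = Σ [A_n cos(2n τ) + B_n sin(2n τ)] sin(ns)
  From u(s,0) = -2sin(s) + 2sin(3s): A_1=-2, A_3=2. From u_τ(s,0) = 0: all B_n = 0.
Hence u(s,τ) = -2sin(s)cos(2τ) + 2sin(3s)cos(6τ).
Transform back: ψ(s,τ) = exp(-s)u(s,τ).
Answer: ψ(s, τ) = -2exp(-s)sin(s)cos(2τ) + 2exp(-s)sin(3s)cos(6τ)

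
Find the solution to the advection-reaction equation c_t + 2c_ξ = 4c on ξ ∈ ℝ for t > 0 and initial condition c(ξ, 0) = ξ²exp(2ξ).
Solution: Substitute c = exp(2ξ)u, i.e. u = exp(-2ξ)c.
By the product rule, c_ξ = exp(2ξ)(u_ξ + 2u), c_t = exp(2ξ)u_t.
Substituting into the PDE and dividing by exp(2ξ): u_t + 2(u_ξ + 2u) = 4u.
The lower-order terms cancel, leaving the standard advection equation u_t + 2u_ξ = 0.
Initial data for u: u(ξ,0) = exp(-2ξ)c(ξ,0) = ξ².
Solve for u:
  By method of characteristics (waves move right with speed 2):
  Along characteristics ξ - 2t = const, u is constant, so u(ξ,t) = f(ξ - 2t) with f = u(·, 0).
Hence u(ξ,t) = 4t² - 4tξ + ξ².
Transform back: c(ξ,t) = exp(2ξ)u(ξ,t).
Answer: c(ξ, t) = 4t²exp(2ξ) - 4tξexp(2ξ) + ξ²exp(2ξ)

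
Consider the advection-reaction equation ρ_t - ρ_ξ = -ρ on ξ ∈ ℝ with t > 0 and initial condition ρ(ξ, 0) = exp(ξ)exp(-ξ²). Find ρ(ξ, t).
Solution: Substitute ρ = exp(ξ)u, i.e. u = exp(-ξ)ρ.
By the product rule, ρ_ξ = exp(ξ)(u_ξ + u), ρ_t = exp(ξ)u_t.
Substituting into the PDE and dividing by exp(ξ): u_t - (u_ξ + u) = -u.
The lower-order terms cancel, leaving the standard advection equation u_t - u_ξ = 0.
Initial data for u: u(ξ,0) = exp(-ξ)ρ(ξ,0) = exp(-ξ²).
Solve for u:
  By method of characteristics (waves move left with speed 1):
  Along characteristics ξ + t = const, u is constant, so u(ξ,t) = f(ξ + t) with f = u(·, 0).
Hence u(ξ,t) = exp(-(t + ξ)²).
Transform back: ρ(ξ,t) = exp(ξ)u(ξ,t).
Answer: ρ(ξ, t) = exp(ξ)exp(-(t + ξ)²)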